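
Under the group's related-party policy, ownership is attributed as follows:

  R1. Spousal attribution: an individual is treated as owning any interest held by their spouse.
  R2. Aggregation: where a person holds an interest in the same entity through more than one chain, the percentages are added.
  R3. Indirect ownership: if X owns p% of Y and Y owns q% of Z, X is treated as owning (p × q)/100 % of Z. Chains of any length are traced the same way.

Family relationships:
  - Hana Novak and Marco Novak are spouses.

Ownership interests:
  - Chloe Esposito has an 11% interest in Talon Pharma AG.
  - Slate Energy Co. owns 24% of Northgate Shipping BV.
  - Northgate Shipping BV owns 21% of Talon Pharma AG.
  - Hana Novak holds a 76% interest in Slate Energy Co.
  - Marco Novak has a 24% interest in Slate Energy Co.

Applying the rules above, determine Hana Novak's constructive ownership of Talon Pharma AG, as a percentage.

By spousal attribution (R1), Hana Novak is treated as also owning Marco Novak's interest in Slate Energy Co, giving 76% + 24% = 100%.
Chain via Slate Energy Co. → Northgate Shipping BV (R3): 100% × 24% × 21% = 5.04% of Talon Pharma AG.

5.04%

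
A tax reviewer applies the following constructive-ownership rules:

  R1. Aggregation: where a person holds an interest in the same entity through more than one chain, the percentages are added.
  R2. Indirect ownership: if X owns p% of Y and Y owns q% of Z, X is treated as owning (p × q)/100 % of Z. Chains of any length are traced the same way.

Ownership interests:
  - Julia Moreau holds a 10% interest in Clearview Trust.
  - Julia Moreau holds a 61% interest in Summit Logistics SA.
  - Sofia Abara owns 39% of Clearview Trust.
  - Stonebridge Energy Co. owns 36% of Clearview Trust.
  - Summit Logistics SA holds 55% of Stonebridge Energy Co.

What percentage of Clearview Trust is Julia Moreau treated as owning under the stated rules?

22.078%

Chain via Summit Logistics SA → Stonebridge Energy Co. (R2): 61% × 55% × 36% = 12.078% of Clearview Trust.
Direct interest in Clearview Trust: 10%.
Aggregating (R1): 12.078% + 10% = 22.078%.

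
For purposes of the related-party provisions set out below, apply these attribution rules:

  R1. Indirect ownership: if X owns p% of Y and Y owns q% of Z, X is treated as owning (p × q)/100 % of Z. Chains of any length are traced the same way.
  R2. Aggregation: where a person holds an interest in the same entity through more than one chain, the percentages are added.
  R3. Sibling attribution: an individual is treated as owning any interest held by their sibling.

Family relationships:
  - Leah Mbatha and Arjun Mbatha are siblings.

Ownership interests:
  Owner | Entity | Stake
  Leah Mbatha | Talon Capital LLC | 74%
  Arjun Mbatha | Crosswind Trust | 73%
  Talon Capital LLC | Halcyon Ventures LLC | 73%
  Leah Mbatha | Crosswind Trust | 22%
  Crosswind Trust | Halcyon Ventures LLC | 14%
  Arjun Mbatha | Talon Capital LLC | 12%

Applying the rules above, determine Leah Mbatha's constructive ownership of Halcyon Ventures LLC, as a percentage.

By sibling attribution (R3), Leah Mbatha is treated as also owning Arjun Mbatha's interest in Crosswind Trust, giving 22% + 73% = 95%.
By sibling attribution (R3), Leah Mbatha is treated as also owning Arjun Mbatha's interest in Talon Capital LLC, giving 74% + 12% = 86%.
Chain via Crosswind Trust (R1): 95% × 14% = 13.3% of Halcyon Ventures LLC.
Chain via Talon Capital LLC (R1): 86% × 73% = 62.78% of Halcyon Ventures LLC.
Aggregating (R2): 13.3% + 62.78% = 76.08%.

76.08%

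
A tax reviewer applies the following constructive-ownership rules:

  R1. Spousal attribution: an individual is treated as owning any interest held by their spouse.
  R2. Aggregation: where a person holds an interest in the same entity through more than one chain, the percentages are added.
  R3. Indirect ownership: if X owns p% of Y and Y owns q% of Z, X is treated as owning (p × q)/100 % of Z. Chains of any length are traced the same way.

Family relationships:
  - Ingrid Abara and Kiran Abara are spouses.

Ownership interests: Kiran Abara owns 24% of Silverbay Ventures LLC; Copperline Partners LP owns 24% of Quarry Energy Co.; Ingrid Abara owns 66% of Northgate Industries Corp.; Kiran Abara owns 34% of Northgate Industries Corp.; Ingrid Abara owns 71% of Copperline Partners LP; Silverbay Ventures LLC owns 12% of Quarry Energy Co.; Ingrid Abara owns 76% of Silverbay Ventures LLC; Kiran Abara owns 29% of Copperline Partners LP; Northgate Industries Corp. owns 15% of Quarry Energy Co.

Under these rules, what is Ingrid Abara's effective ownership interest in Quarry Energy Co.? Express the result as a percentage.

By spousal attribution (R1), Ingrid Abara is treated as also owning Kiran Abara's interest in Silverbay Ventures LLC, giving 76% + 24% = 100%.
By spousal attribution (R1), Ingrid Abara is treated as also owning Kiran Abara's interest in Northgate Industries Corp, giving 66% + 34% = 100%.
By spousal attribution (R1), Ingrid Abara is treated as also owning Kiran Abara's interest in Copperline Partners LP, giving 71% + 29% = 100%.
Chain via Silverbay Ventures LLC (R3): 100% × 12% = 12% of Quarry Energy Co.
Chain via Northgate Industries Corp. (R3): 100% × 15% = 15% of Quarry Energy Co.
Chain via Copperline Partners LP (R3): 100% × 24% = 24% of Quarry Energy Co.
Aggregating (R2): 12% + 15% + 24% = 51%.

51%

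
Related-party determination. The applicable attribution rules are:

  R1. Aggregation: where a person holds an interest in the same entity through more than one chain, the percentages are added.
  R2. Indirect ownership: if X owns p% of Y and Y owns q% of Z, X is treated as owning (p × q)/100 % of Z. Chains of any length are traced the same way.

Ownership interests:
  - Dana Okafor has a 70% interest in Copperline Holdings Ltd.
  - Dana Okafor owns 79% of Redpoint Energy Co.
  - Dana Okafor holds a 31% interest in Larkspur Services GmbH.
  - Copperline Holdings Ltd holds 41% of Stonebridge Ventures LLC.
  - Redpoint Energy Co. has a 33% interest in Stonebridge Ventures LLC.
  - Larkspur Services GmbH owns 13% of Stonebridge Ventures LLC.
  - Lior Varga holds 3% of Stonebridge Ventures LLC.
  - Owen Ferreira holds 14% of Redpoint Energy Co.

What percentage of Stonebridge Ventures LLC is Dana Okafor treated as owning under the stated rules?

Chain via Larkspur Services GmbH (R2): 31% × 13% = 4.03% of Stonebridge Ventures LLC.
Chain via Redpoint Energy Co. (R2): 79% × 33% = 26.07% of Stonebridge Ventures LLC.
Chain via Copperline Holdings Ltd (R2): 70% × 41% = 28.7% of Stonebridge Ventures LLC.
Aggregating (R1): 4.03% + 26.07% + 28.7% = 58.8%.

58.8%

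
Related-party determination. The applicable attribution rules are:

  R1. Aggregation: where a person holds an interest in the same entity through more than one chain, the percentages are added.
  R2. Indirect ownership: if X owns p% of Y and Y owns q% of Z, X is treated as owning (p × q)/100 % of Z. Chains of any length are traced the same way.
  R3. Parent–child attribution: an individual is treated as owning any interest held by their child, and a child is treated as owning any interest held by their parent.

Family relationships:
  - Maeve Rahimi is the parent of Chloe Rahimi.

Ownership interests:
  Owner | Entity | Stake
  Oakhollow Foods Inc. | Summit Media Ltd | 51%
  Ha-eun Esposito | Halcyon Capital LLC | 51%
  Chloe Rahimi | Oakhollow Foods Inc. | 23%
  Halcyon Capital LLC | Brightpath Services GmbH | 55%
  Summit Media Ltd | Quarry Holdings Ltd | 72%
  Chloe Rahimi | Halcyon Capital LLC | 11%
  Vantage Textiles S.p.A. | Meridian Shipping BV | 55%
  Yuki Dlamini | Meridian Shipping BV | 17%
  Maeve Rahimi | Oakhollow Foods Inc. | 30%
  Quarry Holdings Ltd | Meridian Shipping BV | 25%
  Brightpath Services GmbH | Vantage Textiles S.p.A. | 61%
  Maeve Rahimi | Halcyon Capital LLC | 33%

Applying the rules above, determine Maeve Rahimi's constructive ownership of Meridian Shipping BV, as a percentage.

By parent–child attribution (R3), Maeve Rahimi is treated as also owning Chloe Rahimi's interest in Halcyon Capital LLC, giving 33% + 11% = 44%.
By parent–child attribution (R3), Maeve Rahimi is treated as also owning Chloe Rahimi's interest in Oakhollow Foods Inc, giving 30% + 23% = 53%.
Chain via Halcyon Capital LLC → Brightpath Services GmbH → Vantage Textiles S.p.A. (R2): 44% × 55% × 61% × 55% = 8.1191% of Meridian Shipping BV.
Chain via Oakhollow Foods Inc. → Summit Media Ltd → Quarry Holdings Ltd (R2): 53% × 51% × 72% × 25% = 4.8654% of Meridian Shipping BV.
Aggregating (R1): 8.1191% + 4.8654% = 12.9845%.

12.9845%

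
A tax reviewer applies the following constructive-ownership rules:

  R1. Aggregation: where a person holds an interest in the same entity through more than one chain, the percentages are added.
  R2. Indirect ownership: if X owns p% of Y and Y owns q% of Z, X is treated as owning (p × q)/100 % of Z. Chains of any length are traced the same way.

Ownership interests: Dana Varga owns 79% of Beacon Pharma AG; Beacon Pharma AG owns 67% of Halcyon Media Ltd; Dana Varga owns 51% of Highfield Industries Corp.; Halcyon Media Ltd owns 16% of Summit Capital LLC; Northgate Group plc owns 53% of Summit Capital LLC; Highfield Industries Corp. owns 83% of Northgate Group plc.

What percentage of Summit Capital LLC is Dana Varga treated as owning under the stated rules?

Chain via Highfield Industries Corp. → Northgate Group plc (R2): 51% × 83% × 53% = 22.4349% of Summit Capital LLC.
Chain via Beacon Pharma AG → Halcyon Media Ltd (R2): 79% × 67% × 16% = 8.4688% of Summit Capital LLC.
Aggregating (R1): 22.4349% + 8.4688% = 30.9037%.

30.9037%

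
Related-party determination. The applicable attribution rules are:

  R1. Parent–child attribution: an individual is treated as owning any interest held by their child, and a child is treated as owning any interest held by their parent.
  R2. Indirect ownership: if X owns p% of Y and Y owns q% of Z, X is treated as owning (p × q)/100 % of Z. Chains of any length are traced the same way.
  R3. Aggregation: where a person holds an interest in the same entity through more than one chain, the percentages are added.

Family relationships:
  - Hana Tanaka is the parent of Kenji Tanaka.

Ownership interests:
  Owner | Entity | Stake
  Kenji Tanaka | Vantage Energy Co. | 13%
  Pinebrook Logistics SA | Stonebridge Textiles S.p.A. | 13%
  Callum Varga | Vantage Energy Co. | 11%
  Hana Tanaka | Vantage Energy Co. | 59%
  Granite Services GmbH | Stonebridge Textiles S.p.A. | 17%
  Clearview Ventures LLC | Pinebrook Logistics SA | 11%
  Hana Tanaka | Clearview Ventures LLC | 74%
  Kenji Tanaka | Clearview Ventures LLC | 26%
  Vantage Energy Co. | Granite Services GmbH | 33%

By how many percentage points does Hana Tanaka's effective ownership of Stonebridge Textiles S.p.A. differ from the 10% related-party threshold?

4.5308

By parent–child attribution (R1), Hana Tanaka is treated as also owning Kenji Tanaka's interest in Clearview Ventures LLC, giving 74% + 26% = 100%.
By parent–child attribution (R1), Hana Tanaka is treated as also owning Kenji Tanaka's interest in Vantage Energy Co, giving 59% + 13% = 72%.
Chain via Clearview Ventures LLC → Pinebrook Logistics SA (R2): 100% × 11% × 13% = 1.43% of Stonebridge Textiles S.p.A.
Chain via Vantage Energy Co. → Granite Services GmbH (R2): 72% × 33% × 17% = 4.0392% of Stonebridge Textiles S.p.A.
Aggregating (R3): 1.43% + 4.0392% = 5.4692%.
5.4692% falls short of the 10% threshold by 4.5308 percentage points.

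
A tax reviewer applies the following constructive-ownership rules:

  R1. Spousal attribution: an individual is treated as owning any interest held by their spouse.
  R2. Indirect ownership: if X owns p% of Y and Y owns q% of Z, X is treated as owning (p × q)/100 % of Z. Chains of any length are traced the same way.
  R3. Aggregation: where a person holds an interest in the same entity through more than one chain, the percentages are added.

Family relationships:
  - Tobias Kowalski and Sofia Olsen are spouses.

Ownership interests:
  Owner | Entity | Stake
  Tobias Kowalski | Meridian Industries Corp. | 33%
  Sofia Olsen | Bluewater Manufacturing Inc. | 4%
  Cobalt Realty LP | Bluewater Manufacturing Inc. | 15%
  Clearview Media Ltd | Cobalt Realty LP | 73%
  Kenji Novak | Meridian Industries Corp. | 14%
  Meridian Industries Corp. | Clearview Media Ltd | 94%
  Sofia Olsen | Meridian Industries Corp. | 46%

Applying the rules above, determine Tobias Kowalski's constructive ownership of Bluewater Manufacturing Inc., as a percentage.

By spousal attribution (R1), Tobias Kowalski is treated as also owning Sofia Olsen's interest in Meridian Industries Corp, giving 33% + 46% = 79%.
By spousal attribution (R1), Tobias Kowalski is treated as owning Sofia Olsen's 4% interest in Bluewater Manufacturing Inc.
Chain via Meridian Industries Corp. → Clearview Media Ltd → Cobalt Realty LP (R2): 79% × 94% × 73% × 15% = 8.13147% of Bluewater Manufacturing Inc.
Direct interest in Bluewater Manufacturing Inc: 4%.
Aggregating (R3): 8.13147% + 4% = 12.13147%.

12.13147%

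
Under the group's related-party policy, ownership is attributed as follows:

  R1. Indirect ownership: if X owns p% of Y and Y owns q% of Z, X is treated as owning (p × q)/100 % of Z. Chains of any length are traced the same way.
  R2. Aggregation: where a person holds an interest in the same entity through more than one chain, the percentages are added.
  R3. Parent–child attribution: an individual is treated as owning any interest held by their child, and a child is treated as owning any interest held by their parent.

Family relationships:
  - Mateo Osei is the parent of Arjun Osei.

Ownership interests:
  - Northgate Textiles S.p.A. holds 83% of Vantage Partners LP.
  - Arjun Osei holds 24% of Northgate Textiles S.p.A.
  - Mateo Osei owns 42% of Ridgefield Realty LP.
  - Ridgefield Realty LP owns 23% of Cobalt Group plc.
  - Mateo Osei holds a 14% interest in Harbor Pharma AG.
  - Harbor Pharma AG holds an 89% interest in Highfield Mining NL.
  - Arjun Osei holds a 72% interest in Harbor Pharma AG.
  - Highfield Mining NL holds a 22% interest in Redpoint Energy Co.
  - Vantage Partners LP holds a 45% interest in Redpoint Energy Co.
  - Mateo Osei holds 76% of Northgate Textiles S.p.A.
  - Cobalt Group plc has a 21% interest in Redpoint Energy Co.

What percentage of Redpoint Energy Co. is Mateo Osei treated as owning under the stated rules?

By parent–child attribution (R3), Mateo Osei is treated as also owning Arjun Osei's interest in Harbor Pharma AG, giving 14% + 72% = 86%.
By parent–child attribution (R3), Mateo Osei is treated as also owning Arjun Osei's interest in Northgate Textiles S.p.A, giving 76% + 24% = 100%.
Chain via Harbor Pharma AG → Highfield Mining NL (R1): 86% × 89% × 22% = 16.8388% of Redpoint Energy Co.
Chain via Ridgefield Realty LP → Cobalt Group plc (R1): 42% × 23% × 21% = 2.0286% of Redpoint Energy Co.
Chain via Northgate Textiles S.p.A. → Vantage Partners LP (R1): 100% × 83% × 45% = 37.35% of Redpoint Energy Co.
Aggregating (R2): 16.8388% + 2.0286% + 37.35% = 56.2174%.

56.2174%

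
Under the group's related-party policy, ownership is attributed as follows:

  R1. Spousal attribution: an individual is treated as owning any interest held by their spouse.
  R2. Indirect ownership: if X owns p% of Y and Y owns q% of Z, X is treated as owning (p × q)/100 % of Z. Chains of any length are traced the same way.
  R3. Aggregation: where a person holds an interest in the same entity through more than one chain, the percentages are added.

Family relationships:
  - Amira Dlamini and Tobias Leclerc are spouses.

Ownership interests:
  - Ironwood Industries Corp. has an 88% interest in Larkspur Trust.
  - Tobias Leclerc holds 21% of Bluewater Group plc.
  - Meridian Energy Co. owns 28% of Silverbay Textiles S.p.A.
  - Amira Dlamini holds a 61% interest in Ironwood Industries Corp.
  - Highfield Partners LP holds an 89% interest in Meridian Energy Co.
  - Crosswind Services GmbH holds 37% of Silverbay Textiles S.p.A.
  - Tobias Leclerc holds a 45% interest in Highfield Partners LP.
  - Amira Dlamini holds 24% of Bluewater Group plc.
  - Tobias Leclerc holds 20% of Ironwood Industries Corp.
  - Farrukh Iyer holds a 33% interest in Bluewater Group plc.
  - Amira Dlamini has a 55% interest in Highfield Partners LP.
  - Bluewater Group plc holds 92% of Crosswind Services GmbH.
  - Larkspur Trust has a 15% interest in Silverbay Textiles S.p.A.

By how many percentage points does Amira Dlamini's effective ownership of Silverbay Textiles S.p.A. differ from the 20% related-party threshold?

30.93

By spousal attribution (R1), Amira Dlamini is treated as also owning Tobias Leclerc's interest in Bluewater Group plc, giving 24% + 21% = 45%.
By spousal attribution (R1), Amira Dlamini is treated as also owning Tobias Leclerc's interest in Highfield Partners LP, giving 55% + 45% = 100%.
By spousal attribution (R1), Amira Dlamini is treated as also owning Tobias Leclerc's interest in Ironwood Industries Corp, giving 61% + 20% = 81%.
Chain via Bluewater Group plc → Crosswind Services GmbH (R2): 45% × 92% × 37% = 15.318% of Silverbay Textiles S.p.A.
Chain via Highfield Partners LP → Meridian Energy Co. (R2): 100% × 89% × 28% = 24.92% of Silverbay Textiles S.p.A.
Chain via Ironwood Industries Corp. → Larkspur Trust (R2): 81% × 88% × 15% = 10.692% of Silverbay Textiles S.p.A.
Aggregating (R3): 15.318% + 24.92% + 10.692% = 50.93%.
50.93% exceeds the 20% threshold by 30.93 percentage points.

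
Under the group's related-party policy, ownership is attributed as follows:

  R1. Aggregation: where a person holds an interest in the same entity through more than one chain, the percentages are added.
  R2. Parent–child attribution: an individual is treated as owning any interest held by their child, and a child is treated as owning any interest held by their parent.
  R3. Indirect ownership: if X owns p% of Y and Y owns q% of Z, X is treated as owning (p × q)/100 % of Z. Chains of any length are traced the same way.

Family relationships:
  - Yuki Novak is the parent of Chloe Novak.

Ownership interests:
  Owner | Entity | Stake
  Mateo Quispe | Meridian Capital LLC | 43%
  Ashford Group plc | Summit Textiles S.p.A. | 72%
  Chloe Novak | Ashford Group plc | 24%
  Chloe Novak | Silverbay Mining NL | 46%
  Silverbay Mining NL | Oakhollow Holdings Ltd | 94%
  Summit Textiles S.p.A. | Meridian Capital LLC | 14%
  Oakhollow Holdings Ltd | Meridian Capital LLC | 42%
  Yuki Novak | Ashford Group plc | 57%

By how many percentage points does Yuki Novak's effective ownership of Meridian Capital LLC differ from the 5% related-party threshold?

21.3256

By parent–child attribution (R2), Yuki Novak is treated as also owning Chloe Novak's interest in Ashford Group plc, giving 57% + 24% = 81%.
By parent–child attribution (R2), Yuki Novak is treated as owning Chloe Novak's 46% interest in Silverbay Mining NL.
Chain via Ashford Group plc → Summit Textiles S.p.A. (R3): 81% × 72% × 14% = 8.1648% of Meridian Capital LLC.
Chain via Silverbay Mining NL → Oakhollow Holdings Ltd (R3): 46% × 94% × 42% = 18.1608% of Meridian Capital LLC.
Aggregating (R1): 8.1648% + 18.1608% = 26.3256%.
26.3256% exceeds the 5% threshold by 21.3256 percentage points.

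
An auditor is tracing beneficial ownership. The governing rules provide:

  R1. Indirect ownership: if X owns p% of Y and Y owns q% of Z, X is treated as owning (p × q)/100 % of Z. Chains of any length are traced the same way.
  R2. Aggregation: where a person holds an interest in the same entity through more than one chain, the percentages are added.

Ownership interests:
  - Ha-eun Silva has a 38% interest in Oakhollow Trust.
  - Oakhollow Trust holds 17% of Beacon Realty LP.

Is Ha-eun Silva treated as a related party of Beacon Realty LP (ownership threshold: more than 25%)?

No

Chain via Oakhollow Trust (R1): 38% × 17% = 6.46% of Beacon Realty LP.
6.46% does not exceed the 25% threshold, so Ha-eun is not a related party to Beacon Realty LP.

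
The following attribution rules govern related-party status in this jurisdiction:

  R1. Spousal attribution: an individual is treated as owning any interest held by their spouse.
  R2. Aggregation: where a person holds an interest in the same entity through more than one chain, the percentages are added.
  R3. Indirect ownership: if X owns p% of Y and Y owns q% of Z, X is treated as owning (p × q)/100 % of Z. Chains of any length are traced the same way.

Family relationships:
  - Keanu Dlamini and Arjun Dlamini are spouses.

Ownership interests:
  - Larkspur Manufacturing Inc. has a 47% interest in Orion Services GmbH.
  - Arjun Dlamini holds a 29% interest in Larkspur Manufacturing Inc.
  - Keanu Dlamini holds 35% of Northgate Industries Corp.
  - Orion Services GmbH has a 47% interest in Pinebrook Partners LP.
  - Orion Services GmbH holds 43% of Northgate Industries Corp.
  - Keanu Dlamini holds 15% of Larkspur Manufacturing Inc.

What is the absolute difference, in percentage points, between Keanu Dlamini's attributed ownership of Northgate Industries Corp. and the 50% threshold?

By spousal attribution (R1), Keanu Dlamini is treated as also owning Arjun Dlamini's interest in Larkspur Manufacturing Inc, giving 15% + 29% = 44%.
Chain via Larkspur Manufacturing Inc. → Orion Services GmbH (R3): 44% × 47% × 43% = 8.8924% of Northgate Industries Corp.
Direct interest in Northgate Industries Corp: 35%.
Aggregating (R2): 8.8924% + 35% = 43.8924%.
43.8924% falls short of the 50% threshold by 6.1076 percentage points.

6.1076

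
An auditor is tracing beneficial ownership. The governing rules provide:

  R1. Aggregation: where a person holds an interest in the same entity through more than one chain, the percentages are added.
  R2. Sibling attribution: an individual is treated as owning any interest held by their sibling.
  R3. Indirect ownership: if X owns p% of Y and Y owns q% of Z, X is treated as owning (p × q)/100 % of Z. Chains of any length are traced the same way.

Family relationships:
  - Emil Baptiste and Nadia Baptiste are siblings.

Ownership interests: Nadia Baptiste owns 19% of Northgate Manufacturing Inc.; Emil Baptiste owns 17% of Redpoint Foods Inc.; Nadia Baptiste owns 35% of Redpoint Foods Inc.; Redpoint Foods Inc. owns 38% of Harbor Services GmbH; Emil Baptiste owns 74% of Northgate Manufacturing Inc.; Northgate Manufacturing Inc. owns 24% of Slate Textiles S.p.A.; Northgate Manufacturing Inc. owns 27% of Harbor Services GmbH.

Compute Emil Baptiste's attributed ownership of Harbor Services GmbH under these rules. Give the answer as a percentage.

44.87%

By sibling attribution (R2), Emil Baptiste is treated as also owning Nadia Baptiste's interest in Northgate Manufacturing Inc, giving 74% + 19% = 93%.
By sibling attribution (R2), Emil Baptiste is treated as also owning Nadia Baptiste's interest in Redpoint Foods Inc, giving 17% + 35% = 52%.
Chain via Northgate Manufacturing Inc. (R3): 93% × 27% = 25.11% of Harbor Services GmbH.
Chain via Redpoint Foods Inc. (R3): 52% × 38% = 19.76% of Harbor Services GmbH.
Aggregating (R1): 25.11% + 19.76% = 44.87%.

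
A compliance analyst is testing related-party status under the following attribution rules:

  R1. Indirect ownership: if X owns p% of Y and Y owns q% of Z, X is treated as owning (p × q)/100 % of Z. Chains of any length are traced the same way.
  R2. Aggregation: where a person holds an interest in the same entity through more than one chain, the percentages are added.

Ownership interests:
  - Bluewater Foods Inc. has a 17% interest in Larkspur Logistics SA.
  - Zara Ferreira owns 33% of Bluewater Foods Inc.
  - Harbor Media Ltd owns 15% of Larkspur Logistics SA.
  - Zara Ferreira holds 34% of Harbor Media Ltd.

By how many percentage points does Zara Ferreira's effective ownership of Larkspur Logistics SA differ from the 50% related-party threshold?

39.29

Chain via Bluewater Foods Inc. (R1): 33% × 17% = 5.61% of Larkspur Logistics SA.
Chain via Harbor Media Ltd (R1): 34% × 15% = 5.1% of Larkspur Logistics SA.
Aggregating (R2): 5.61% + 5.1% = 10.71%.
10.71% falls short of the 50% threshold by 39.29 percentage points.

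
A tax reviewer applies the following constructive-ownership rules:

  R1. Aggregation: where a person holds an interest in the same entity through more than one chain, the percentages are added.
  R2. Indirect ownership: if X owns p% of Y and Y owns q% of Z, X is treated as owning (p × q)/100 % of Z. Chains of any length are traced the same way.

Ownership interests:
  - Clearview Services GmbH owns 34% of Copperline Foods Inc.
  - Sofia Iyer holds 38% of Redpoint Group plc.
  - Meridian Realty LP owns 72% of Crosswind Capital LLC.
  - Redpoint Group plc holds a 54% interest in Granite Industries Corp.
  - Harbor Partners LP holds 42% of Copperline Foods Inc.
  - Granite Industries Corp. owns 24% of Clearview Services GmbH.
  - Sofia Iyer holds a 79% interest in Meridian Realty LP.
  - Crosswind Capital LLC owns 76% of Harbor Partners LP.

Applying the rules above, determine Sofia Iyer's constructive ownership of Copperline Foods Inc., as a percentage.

19.830528%

Chain via Meridian Realty LP → Crosswind Capital LLC → Harbor Partners LP (R2): 79% × 72% × 76% × 42% = 18.156096% of Copperline Foods Inc.
Chain via Redpoint Group plc → Granite Industries Corp. → Clearview Services GmbH (R2): 38% × 54% × 24% × 34% = 1.674432% of Copperline Foods Inc.
Aggregating (R1): 18.156096% + 1.674432% = 19.830528%.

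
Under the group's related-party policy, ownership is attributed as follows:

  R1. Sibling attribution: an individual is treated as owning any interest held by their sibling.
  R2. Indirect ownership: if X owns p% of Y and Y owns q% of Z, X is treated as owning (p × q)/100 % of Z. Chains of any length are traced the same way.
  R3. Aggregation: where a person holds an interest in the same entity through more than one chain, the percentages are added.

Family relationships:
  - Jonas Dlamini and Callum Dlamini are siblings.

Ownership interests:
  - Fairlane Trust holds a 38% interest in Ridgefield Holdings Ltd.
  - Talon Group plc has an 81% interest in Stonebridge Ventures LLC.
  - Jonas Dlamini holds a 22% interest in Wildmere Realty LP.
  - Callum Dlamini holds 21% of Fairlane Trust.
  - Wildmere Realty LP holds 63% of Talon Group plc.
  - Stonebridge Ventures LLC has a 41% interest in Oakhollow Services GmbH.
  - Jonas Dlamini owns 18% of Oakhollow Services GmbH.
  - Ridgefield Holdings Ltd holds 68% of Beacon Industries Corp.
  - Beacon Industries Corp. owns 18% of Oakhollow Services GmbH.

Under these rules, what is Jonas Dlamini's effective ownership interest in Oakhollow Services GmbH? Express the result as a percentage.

23.579658%

By sibling attribution (R1), Jonas Dlamini is treated as owning Callum Dlamini's 21% interest in Fairlane Trust.
Chain via Wildmere Realty LP → Talon Group plc → Stonebridge Ventures LLC (R2): 22% × 63% × 81% × 41% = 4.602906% of Oakhollow Services GmbH.
Direct interest in Oakhollow Services GmbH: 18%.
Chain via Fairlane Trust → Ridgefield Holdings Ltd → Beacon Industries Corp. (R2): 21% × 38% × 68% × 18% = 0.976752% of Oakhollow Services GmbH.
Aggregating (R3): 4.602906% + 18% + 0.976752% = 23.579658%.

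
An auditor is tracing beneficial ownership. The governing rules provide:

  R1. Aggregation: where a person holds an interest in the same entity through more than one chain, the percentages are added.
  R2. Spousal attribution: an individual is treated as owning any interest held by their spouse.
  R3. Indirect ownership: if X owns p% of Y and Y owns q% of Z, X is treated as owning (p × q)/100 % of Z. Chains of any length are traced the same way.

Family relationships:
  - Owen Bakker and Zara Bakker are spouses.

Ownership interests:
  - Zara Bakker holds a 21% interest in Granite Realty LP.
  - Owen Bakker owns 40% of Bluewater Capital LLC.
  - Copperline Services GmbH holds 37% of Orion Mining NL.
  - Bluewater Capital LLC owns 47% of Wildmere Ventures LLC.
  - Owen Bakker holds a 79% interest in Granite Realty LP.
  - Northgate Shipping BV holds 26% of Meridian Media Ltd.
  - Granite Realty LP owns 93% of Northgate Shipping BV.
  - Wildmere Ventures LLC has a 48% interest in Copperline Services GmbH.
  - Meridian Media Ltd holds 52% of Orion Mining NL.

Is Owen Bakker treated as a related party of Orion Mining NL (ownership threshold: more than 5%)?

By spousal attribution (R2), Owen Bakker is treated as also owning Zara Bakker's interest in Granite Realty LP, giving 79% + 21% = 100%.
Chain via Bluewater Capital LLC → Wildmere Ventures LLC → Copperline Services GmbH (R3): 40% × 47% × 48% × 37% = 3.33888% of Orion Mining NL.
Chain via Granite Realty LP → Northgate Shipping BV → Meridian Media Ltd (R3): 100% × 93% × 26% × 52% = 12.5736% of Orion Mining NL.
Aggregating (R1): 3.33888% + 12.5736% = 15.91248%.
15.91248% exceeds the 5% threshold, so Owen is a related party to Orion Mining NL.

Yes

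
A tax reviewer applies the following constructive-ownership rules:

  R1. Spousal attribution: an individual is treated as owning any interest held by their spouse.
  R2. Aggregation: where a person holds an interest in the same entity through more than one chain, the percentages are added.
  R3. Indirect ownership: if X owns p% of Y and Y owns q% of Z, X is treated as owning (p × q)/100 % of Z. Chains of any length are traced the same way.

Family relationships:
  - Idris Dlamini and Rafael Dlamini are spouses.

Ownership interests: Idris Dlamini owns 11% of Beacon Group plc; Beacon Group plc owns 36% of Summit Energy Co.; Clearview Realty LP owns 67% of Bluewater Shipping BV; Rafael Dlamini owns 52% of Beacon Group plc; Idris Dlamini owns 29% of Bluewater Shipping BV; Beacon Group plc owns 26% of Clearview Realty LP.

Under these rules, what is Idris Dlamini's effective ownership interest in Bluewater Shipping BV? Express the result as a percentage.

39.9746%

By spousal attribution (R1), Idris Dlamini is treated as also owning Rafael Dlamini's interest in Beacon Group plc, giving 11% + 52% = 63%.
Chain via Beacon Group plc → Clearview Realty LP (R3): 63% × 26% × 67% = 10.9746% of Bluewater Shipping BV.
Direct interest in Bluewater Shipping BV: 29%.
Aggregating (R2): 10.9746% + 29% = 39.9746%.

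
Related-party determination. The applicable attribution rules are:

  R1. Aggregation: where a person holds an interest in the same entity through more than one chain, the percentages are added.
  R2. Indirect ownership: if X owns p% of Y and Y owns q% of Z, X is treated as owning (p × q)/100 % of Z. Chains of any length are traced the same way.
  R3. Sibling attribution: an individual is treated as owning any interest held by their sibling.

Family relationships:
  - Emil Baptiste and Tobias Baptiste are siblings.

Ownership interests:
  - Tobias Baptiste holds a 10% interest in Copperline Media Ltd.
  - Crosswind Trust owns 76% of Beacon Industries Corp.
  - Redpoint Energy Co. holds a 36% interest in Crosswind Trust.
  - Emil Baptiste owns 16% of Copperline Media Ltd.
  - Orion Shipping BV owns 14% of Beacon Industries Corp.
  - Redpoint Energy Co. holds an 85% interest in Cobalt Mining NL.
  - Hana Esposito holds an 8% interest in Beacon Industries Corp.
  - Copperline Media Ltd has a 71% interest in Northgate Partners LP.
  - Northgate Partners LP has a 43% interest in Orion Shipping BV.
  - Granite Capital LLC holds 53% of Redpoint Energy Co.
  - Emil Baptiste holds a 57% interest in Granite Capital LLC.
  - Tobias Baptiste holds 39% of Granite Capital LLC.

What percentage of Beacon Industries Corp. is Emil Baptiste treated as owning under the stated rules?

15.03206%

By sibling attribution (R3), Emil Baptiste is treated as also owning Tobias Baptiste's interest in Granite Capital LLC, giving 57% + 39% = 96%.
By sibling attribution (R3), Emil Baptiste is treated as also owning Tobias Baptiste's interest in Copperline Media Ltd, giving 16% + 10% = 26%.
Chain via Granite Capital LLC → Redpoint Energy Co. → Crosswind Trust (R2): 96% × 53% × 36% × 76% = 13.920768% of Beacon Industries Corp.
Chain via Copperline Media Ltd → Northgate Partners LP → Orion Shipping BV (R2): 26% × 71% × 43% × 14% = 1.111292% of Beacon Industries Corp.
Aggregating (R1): 13.920768% + 1.111292% = 15.03206%.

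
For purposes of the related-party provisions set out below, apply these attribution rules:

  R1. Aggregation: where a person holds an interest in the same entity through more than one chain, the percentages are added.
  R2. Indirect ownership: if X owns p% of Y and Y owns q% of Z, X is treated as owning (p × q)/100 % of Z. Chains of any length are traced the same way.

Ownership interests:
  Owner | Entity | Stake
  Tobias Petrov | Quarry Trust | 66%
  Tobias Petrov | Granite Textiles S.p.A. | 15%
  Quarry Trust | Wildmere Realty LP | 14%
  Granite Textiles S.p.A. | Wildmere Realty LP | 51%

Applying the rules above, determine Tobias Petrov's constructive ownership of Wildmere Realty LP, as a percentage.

Chain via Granite Textiles S.p.A. (R2): 15% × 51% = 7.65% of Wildmere Realty LP.
Chain via Quarry Trust (R2): 66% × 14% = 9.24% of Wildmere Realty LP.
Aggregating (R1): 7.65% + 9.24% = 16.89%.

16.89%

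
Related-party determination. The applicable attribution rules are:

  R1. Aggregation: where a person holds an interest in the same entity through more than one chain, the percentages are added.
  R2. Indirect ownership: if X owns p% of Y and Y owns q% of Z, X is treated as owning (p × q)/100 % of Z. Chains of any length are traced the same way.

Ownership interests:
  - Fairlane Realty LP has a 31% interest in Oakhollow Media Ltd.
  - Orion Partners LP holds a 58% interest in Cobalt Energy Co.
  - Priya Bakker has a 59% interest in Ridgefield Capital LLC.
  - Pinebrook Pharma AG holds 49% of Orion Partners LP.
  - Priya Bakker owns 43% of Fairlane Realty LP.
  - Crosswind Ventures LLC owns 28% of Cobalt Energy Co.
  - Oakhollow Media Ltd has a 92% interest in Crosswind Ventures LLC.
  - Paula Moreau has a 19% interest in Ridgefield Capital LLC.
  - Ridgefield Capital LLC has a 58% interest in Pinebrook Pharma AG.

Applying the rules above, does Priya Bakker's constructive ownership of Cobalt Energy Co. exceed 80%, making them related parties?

Chain via Ridgefield Capital LLC → Pinebrook Pharma AG → Orion Partners LP (R2): 59% × 58% × 49% × 58% = 9.725324% of Cobalt Energy Co.
Chain via Fairlane Realty LP → Oakhollow Media Ltd → Crosswind Ventures LLC (R2): 43% × 31% × 92% × 28% = 3.433808% of Cobalt Energy Co.
Aggregating (R1): 9.725324% + 3.433808% = 13.159132%.
13.159132% does not exceed the 80% threshold, so Priya is not a related party to Cobalt Energy Co.

No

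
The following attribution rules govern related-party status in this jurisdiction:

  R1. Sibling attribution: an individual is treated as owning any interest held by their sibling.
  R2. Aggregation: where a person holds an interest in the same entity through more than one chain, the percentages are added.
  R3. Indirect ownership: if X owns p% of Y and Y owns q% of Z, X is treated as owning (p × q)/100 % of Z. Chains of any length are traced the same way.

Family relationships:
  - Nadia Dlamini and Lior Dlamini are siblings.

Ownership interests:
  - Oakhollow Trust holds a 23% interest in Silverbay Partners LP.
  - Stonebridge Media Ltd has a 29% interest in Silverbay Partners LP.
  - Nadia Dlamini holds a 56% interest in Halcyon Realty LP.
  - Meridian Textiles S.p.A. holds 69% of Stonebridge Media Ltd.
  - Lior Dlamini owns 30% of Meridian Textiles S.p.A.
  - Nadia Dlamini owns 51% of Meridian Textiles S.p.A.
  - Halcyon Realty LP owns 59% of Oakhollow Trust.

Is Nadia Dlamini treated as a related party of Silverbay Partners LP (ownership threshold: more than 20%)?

Yes

By sibling attribution (R1), Nadia Dlamini is treated as also owning Lior Dlamini's interest in Meridian Textiles S.p.A, giving 51% + 30% = 81%.
Chain via Halcyon Realty LP → Oakhollow Trust (R3): 56% × 59% × 23% = 7.5992% of Silverbay Partners LP.
Chain via Meridian Textiles S.p.A. → Stonebridge Media Ltd (R3): 81% × 69% × 29% = 16.2081% of Silverbay Partners LP.
Aggregating (R2): 7.5992% + 16.2081% = 23.8073%.
23.8073% exceeds the 20% threshold, so Nadia is a related party to Silverbay Partners LP.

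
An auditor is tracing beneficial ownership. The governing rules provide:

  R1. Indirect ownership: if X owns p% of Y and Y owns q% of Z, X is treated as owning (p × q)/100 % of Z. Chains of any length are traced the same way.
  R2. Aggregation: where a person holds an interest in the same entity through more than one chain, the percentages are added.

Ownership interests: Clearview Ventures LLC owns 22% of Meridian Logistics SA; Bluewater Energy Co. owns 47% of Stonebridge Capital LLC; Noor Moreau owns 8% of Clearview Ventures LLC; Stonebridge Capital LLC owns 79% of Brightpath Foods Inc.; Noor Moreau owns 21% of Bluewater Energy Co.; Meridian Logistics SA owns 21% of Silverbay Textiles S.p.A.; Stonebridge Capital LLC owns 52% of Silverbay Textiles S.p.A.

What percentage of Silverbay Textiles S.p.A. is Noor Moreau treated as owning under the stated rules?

5.502%

Chain via Clearview Ventures LLC → Meridian Logistics SA (R1): 8% × 22% × 21% = 0.3696% of Silverbay Textiles S.p.A.
Chain via Bluewater Energy Co. → Stonebridge Capital LLC (R1): 21% × 47% × 52% = 5.1324% of Silverbay Textiles S.p.A.
Aggregating (R2): 0.3696% + 5.1324% = 5.502%.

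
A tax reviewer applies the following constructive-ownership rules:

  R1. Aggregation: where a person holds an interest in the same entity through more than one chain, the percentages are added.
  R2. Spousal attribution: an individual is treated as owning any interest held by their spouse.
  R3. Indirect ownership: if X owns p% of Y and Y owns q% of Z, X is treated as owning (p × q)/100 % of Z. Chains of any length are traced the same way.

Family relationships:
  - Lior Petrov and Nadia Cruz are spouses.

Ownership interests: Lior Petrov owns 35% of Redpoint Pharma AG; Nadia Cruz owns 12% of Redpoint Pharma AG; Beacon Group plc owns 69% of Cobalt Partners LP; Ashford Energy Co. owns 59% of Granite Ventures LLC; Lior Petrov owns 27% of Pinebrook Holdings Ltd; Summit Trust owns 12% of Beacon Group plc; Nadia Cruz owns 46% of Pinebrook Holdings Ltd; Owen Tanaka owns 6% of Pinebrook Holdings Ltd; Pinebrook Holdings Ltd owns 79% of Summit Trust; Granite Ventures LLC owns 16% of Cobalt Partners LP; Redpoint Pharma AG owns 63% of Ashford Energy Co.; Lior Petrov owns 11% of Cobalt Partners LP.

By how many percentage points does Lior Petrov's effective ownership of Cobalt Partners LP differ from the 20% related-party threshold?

By spousal attribution (R2), Lior Petrov is treated as also owning Nadia Cruz's interest in Redpoint Pharma AG, giving 35% + 12% = 47%.
By spousal attribution (R2), Lior Petrov is treated as also owning Nadia Cruz's interest in Pinebrook Holdings Ltd, giving 27% + 46% = 73%.
Chain via Redpoint Pharma AG → Ashford Energy Co. → Granite Ventures LLC (R3): 47% × 63% × 59% × 16% = 2.795184% of Cobalt Partners LP.
Chain via Pinebrook Holdings Ltd → Summit Trust → Beacon Group plc (R3): 73% × 79% × 12% × 69% = 4.775076% of Cobalt Partners LP.
Direct interest in Cobalt Partners LP: 11%.
Aggregating (R1): 2.795184% + 4.775076% + 11% = 18.57026%.
18.57026% falls short of the 20% threshold by 1.42974 percentage points.

1.42974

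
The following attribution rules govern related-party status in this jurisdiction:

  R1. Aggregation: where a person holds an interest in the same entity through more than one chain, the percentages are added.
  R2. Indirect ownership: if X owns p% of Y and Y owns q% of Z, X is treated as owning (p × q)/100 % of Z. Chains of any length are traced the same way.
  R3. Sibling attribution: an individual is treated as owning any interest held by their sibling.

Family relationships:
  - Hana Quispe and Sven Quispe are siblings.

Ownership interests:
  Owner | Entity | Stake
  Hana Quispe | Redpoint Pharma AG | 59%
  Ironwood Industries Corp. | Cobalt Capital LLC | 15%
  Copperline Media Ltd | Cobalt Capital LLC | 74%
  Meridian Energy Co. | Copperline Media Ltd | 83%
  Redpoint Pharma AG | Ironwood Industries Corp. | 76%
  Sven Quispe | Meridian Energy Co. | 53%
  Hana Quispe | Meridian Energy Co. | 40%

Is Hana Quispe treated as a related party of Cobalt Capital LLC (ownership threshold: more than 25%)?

By sibling attribution (R3), Hana Quispe is treated as also owning Sven Quispe's interest in Meridian Energy Co, giving 40% + 53% = 93%.
Chain via Meridian Energy Co. → Copperline Media Ltd (R2): 93% × 83% × 74% = 57.1206% of Cobalt Capital LLC.
Chain via Redpoint Pharma AG → Ironwood Industries Corp. (R2): 59% × 76% × 15% = 6.726% of Cobalt Capital LLC.
Aggregating (R1): 57.1206% + 6.726% = 63.8466%.
63.8466% exceeds the 25% threshold, so Hana is a related party to Cobalt Capital LLC.

Yes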